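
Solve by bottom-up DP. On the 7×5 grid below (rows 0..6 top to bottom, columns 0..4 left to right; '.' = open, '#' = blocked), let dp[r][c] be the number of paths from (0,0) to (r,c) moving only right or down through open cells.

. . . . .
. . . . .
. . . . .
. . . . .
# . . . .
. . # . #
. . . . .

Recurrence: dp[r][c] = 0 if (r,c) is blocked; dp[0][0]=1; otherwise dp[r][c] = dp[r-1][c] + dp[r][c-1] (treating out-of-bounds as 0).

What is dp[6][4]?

r\c   0   1   2   3   4
  0   1   1   1   1   1
  1   1   2   3   4   5
  2   1   3   6  10  15
  3   1   4  10  20  35
  4   0   4  14  34  69
  5   0   4   0  34   0
  6   0   4   4  38  38

38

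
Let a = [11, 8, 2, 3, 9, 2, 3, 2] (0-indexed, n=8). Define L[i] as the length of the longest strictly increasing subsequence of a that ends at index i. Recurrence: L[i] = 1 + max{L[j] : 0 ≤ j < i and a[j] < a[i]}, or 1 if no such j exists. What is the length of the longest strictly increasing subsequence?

   i    0    1    2    3    4    5    6    7
a[i]   11    8    2    3    9    2    3    2
L[i]    1    1    1    2    3    1    2    1

3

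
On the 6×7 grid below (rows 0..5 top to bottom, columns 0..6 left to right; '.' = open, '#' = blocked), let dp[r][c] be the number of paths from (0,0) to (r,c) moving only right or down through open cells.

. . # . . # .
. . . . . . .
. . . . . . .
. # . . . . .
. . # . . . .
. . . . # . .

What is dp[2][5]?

11

r\c   0   1   2   3   4   5   6
  0   1   1   0   0   0   0   0
  1   1   2   2   2   2   2   2
  2   1   3   5   7   9  11  13
  3   1   0   5  12  21  32  45
  4   1   1   0  12  33  65 110
  5   1   2   2  14   0  65 175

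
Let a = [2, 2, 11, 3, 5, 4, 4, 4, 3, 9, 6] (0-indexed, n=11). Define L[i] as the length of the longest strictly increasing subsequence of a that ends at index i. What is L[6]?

3

   i    0    1    2    3    4    5    6    7    8    9   10
a[i]    2    2   11    3    5    4    4    4    3    9    6
L[i]    1    1    2    2    3    3    3    3    2    4    4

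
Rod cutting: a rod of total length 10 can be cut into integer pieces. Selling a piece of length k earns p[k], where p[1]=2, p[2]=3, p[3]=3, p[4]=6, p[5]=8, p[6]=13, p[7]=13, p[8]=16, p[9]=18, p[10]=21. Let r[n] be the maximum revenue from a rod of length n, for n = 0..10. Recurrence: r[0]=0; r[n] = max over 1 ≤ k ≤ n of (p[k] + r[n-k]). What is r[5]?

10

   n    0    1    2    3    4    5    6    7    8    9   10
r[n]    0    2    4    6    8   10   13   15   17   19   21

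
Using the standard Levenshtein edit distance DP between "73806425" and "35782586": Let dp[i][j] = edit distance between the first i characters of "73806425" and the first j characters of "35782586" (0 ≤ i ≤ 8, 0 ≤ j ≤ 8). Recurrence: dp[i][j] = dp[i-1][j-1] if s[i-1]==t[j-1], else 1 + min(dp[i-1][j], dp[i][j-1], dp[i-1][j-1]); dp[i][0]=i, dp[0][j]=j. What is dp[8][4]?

   ''  3  5  7  8  2  5  8  6
''  0  1  2  3  4  5  6  7  8
 7  1  1  2  2  3  4  5  6  7
 3  2  1  2  3  3  4  5  6  7
 8  3  2  2  3  3  4  5  5  6
 0  4  3  3  3  4  4  5  6  6
 6  5  4  4  4  4  5  5  6  6
 4  6  5  5  5  5  5  6  6  7
 2  7  6  6  6  6  5  6  7  7
 5  8  7  6  7  7  6  5  6  7

7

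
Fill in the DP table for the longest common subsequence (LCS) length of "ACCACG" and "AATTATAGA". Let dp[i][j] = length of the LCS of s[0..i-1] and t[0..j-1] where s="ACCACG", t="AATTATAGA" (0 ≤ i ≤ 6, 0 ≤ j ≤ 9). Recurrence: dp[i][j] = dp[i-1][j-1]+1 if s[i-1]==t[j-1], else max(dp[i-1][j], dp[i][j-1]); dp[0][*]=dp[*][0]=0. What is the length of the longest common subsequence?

3

   ''  A  A  T  T  A  T  A  G  A
''  0  0  0  0  0  0  0  0  0  0
 A  0  1  1  1  1  1  1  1  1  1
 C  0  1  1  1  1  1  1  1  1  1
 C  0  1  1  1  1  1  1  1  1  1
 A  0  1  2  2  2  2  2  2  2  2
 C  0  1  2  2  2  2  2  2  2  2
 G  0  1  2  2  2  2  2  2  3  3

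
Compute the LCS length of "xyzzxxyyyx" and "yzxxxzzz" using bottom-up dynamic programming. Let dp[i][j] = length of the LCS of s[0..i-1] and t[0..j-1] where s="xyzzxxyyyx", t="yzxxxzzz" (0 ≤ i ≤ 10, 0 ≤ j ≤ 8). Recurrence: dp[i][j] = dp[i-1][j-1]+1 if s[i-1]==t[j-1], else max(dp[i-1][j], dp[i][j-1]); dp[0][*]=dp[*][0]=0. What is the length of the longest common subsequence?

   ''  y  z  x  x  x  z  z  z
''  0  0  0  0  0  0  0  0  0
 x  0  0  0  1  1  1  1  1  1
 y  0  1  1  1  1  1  1  1  1
 z  0  1  2  2  2  2  2  2  2
 z  0  1  2  2  2  2  3  3  3
 x  0  1  2  3  3  3  3  3  3
 x  0  1  2  3  4  4  4  4  4
 y  0  1  2  3  4  4  4  4  4
 y  0  1  2  3  4  4  4  4  4
 y  0  1  2  3  4  4  4  4  4
 x  0  1  2  3  4  5  5  5  5

5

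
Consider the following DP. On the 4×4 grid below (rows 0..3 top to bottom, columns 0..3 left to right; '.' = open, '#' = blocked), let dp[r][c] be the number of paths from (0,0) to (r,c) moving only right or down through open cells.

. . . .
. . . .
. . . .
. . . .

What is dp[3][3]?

r\c   0   1   2   3
  0   1   1   1   1
  1   1   2   3   4
  2   1   3   6  10
  3   1   4  10  20

20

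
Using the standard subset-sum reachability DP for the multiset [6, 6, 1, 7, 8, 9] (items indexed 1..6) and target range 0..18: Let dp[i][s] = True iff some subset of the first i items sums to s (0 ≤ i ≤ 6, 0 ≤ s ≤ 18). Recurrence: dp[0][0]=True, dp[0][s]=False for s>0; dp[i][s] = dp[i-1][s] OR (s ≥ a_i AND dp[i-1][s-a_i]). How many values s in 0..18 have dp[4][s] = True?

8

i\s   0   1   2   3   4   5   6   7   8   9  10  11  12  13  14  15  16  17  18
  0   T   F   F   F   F   F   F   F   F   F   F   F   F   F   F   F   F   F   F
  1   T   F   F   F   F   F   T   F   F   F   F   F   F   F   F   F   F   F   F
  2   T   F   F   F   F   F   T   F   F   F   F   F   T   F   F   F   F   F   F
  3   T   T   F   F   F   F   T   T   F   F   F   F   T   T   F   F   F   F   F
  4   T   T   F   F   F   F   T   T   T   F   F   F   T   T   T   F   F   F   F
  5   T   T   F   F   F   F   T   T   T   T   F   F   T   T   T   T   T   F   F
  6   T   T   F   F   F   F   T   T   T   T   T   F   T   T   T   T   T   T   T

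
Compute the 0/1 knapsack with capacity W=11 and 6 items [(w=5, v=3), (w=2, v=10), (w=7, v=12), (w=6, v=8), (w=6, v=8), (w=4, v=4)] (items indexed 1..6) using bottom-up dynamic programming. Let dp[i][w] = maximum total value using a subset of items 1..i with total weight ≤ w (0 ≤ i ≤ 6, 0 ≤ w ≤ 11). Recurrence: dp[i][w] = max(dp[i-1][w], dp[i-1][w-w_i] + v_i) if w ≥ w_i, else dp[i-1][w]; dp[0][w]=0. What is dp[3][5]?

i\w   0   1   2   3   4   5   6   7   8   9  10  11
  0   0   0   0   0   0   0   0   0   0   0   0   0
  1   0   0   0   0   0   3   3   3   3   3   3   3
  2   0   0  10  10  10  10  10  13  13  13  13  13
  3   0   0  10  10  10  10  10  13  13  22  22  22
  4   0   0  10  10  10  10  10  13  18  22  22  22
  5   0   0  10  10  10  10  10  13  18  22  22  22
  6   0   0  10  10  10  10  14  14  18  22  22  22

10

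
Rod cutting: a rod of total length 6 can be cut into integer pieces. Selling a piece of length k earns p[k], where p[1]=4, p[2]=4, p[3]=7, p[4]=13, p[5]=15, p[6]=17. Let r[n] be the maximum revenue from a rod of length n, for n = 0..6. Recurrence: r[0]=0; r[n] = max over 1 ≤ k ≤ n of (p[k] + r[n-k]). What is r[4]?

16

   n    0    1    2    3    4    5    6
r[n]    0    4    8   12   16   20   24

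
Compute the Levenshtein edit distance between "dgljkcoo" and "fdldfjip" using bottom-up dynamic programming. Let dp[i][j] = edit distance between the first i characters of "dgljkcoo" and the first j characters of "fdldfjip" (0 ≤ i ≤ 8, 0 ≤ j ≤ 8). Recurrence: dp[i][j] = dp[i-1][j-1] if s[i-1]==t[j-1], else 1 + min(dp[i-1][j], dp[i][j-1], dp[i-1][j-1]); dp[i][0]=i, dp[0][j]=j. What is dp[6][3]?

   ''  f  d  l  d  f  j  i  p
''  0  1  2  3  4  5  6  7  8
 d  1  1  1  2  3  4  5  6  7
 g  2  2  2  2  3  4  5  6  7
 l  3  3  3  2  3  4  5  6  7
 j  4  4  4  3  3  4  4  5  6
 k  5  5  5  4  4  4  5  5  6
 c  6  6  6  5  5  5  5  6  6
 o  7  7  7  6  6  6  6  6  7
 o  8  8  8  7  7  7  7  7  7

5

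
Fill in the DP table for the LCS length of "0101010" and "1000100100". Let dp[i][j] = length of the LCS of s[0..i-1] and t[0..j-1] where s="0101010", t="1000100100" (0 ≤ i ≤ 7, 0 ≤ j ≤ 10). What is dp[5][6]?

4

   ''  1  0  0  0  1  0  0  1  0  0
''  0  0  0  0  0  0  0  0  0  0  0
 0  0  0  1  1  1  1  1  1  1  1  1
 1  0  1  1  1  1  2  2  2  2  2  2
 0  0  1  2  2  2  2  3  3  3  3  3
 1  0  1  2  2  2  3  3  3  4  4  4
 0  0  1  2  3  3  3  4  4  4  5  5
 1  0  1  2  3  3  4  4  4  5  5  5
 0  0  1  2  3  4  4  5  5  5  6  6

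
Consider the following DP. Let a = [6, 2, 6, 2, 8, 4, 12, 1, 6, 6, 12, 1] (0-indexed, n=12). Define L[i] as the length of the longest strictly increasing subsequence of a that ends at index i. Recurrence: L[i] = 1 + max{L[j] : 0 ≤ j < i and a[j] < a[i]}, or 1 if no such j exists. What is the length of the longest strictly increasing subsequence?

4

   i    0    1    2    3    4    5    6    7    8    9   10   11
a[i]    6    2    6    2    8    4   12    1    6    6   12    1
L[i]    1    1    2    1    3    2    4    1    3    3    4    1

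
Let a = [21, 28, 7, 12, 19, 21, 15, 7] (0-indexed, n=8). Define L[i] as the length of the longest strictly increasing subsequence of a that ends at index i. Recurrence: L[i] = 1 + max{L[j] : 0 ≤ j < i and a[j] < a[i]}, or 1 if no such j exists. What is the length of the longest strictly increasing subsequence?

4

   i    0    1    2    3    4    5    6    7
a[i]   21   28    7   12   19   21   15    7
L[i]    1    2    1    2    3    4    3    1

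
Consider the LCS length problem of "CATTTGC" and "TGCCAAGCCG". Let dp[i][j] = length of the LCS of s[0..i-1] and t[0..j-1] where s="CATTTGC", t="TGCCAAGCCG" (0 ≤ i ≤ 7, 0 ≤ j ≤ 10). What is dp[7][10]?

   ''  T  G  C  C  A  A  G  C  C  G
''  0  0  0  0  0  0  0  0  0  0  0
 C  0  0  0  1  1  1  1  1  1  1  1
 A  0  0  0  1  1  2  2  2  2  2  2
 T  0  1  1  1  1  2  2  2  2  2  2
 T  0  1  1  1  1  2  2  2  2  2  2
 T  0  1  1  1  1  2  2  2  2  2  2
 G  0  1  2  2  2  2  2  3  3  3  3
 C  0  1  2  3  3  3  3  3  4  4  4

4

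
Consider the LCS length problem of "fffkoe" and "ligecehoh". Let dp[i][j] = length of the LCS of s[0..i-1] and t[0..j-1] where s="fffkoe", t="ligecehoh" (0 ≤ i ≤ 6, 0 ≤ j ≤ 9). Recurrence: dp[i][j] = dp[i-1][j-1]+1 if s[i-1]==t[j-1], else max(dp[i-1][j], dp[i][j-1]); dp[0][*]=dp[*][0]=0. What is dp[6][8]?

1

   ''  l  i  g  e  c  e  h  o  h
''  0  0  0  0  0  0  0  0  0  0
 f  0  0  0  0  0  0  0  0  0  0
 f  0  0  0  0  0  0  0  0  0  0
 f  0  0  0  0  0  0  0  0  0  0
 k  0  0  0  0  0  0  0  0  0  0
 o  0  0  0  0  0  0  0  0  1  1
 e  0  0  0  0  1  1  1  1  1  1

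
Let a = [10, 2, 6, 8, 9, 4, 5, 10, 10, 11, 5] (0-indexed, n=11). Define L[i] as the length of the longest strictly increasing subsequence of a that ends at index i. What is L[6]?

   i    0    1    2    3    4    5    6    7    8    9   10
a[i]   10    2    6    8    9    4    5   10   10   11    5
L[i]    1    1    2    3    4    2    3    5    5    6    3

3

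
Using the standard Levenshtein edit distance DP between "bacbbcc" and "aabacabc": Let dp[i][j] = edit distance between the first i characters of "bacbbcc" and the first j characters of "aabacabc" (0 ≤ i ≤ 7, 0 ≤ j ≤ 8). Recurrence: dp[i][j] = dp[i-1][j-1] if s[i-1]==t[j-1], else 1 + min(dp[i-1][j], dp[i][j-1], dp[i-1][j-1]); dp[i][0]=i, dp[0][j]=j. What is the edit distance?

   ''  a  a  b  a  c  a  b  c
''  0  1  2  3  4  5  6  7  8
 b  1  1  2  2  3  4  5  6  7
 a  2  1  1  2  2  3  4  5  6
 c  3  2  2  2  3  2  3  4  5
 b  4  3  3  2  3  3  3  3  4
 b  5  4  4  3  3  4  4  3  4
 c  6  5  5  4  4  3  4  4  3
 c  7  6  6  5  5  4  4  5  4

4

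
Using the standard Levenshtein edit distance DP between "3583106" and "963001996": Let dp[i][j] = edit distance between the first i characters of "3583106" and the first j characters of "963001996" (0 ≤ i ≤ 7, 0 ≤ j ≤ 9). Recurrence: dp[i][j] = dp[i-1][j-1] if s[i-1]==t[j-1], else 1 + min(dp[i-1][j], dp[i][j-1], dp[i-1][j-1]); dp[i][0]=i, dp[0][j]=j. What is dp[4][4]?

   ''  9  6  3  0  0  1  9  9  6
''  0  1  2  3  4  5  6  7  8  9
 3  1  1  2  2  3  4  5  6  7  8
 5  2  2  2  3  3  4  5  6  7  8
 8  3  3  3  3  4  4  5  6  7  8
 3  4  4  4  3  4  5  5  6  7  8
 1  5  5  5  4  4  5  5  6  7  8
 0  6  6  6  5  4  4  5  6  7  8
 6  7  7  6  6  5  5  5  6  7  7

4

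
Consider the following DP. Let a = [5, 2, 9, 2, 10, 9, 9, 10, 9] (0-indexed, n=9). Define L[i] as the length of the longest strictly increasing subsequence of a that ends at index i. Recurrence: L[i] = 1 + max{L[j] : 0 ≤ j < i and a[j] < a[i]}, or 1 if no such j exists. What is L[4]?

3

   i    0    1    2    3    4    5    6    7    8
a[i]    5    2    9    2   10    9    9   10    9
L[i]    1    1    2    1    3    2    2    3    2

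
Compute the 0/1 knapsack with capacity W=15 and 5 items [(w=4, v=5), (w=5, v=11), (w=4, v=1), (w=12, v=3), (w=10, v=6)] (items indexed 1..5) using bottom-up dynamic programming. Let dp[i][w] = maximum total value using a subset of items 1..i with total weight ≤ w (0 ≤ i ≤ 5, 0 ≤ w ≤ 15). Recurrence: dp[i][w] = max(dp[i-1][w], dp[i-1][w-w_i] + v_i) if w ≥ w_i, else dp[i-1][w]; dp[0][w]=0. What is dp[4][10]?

i\w   0   1   2   3   4   5   6   7   8   9  10  11  12  13  14  15
  0   0   0   0   0   0   0   0   0   0   0   0   0   0   0   0   0
  1   0   0   0   0   5   5   5   5   5   5   5   5   5   5   5   5
  2   0   0   0   0   5  11  11  11  11  16  16  16  16  16  16  16
  3   0   0   0   0   5  11  11  11  11  16  16  16  16  17  17  17
  4   0   0   0   0   5  11  11  11  11  16  16  16  16  17  17  17
  5   0   0   0   0   5  11  11  11  11  16  16  16  16  17  17  17

16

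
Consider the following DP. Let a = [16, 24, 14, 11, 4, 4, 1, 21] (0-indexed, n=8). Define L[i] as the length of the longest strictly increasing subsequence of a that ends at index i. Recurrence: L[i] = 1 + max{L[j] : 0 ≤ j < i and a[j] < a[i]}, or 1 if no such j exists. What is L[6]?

1

   i    0    1    2    3    4    5    6    7
a[i]   16   24   14   11    4    4    1   21
L[i]    1    2    1    1    1    1    1    2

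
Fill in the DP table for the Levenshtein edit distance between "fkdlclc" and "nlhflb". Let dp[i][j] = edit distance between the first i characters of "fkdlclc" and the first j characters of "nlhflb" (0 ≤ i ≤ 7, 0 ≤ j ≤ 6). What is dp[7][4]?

6

   ''  n  l  h  f  l  b
''  0  1  2  3  4  5  6
 f  1  1  2  3  3  4  5
 k  2  2  2  3  4  4  5
 d  3  3  3  3  4  5  5
 l  4  4  3  4  4  4  5
 c  5  5  4  4  5  5  5
 l  6  6  5  5  5  5  6
 c  7  7  6  6  6  6  6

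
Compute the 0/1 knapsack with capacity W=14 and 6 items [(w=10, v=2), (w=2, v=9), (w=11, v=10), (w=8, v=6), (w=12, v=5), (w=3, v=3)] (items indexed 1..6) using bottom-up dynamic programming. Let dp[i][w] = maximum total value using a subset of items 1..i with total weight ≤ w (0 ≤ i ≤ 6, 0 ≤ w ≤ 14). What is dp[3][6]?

i\w   0   1   2   3   4   5   6   7   8   9  10  11  12  13  14
  0   0   0   0   0   0   0   0   0   0   0   0   0   0   0   0
  1   0   0   0   0   0   0   0   0   0   0   2   2   2   2   2
  2   0   0   9   9   9   9   9   9   9   9   9   9  11  11  11
  3   0   0   9   9   9   9   9   9   9   9   9  10  11  19  19
  4   0   0   9   9   9   9   9   9   9   9  15  15  15  19  19
  5   0   0   9   9   9   9   9   9   9   9  15  15  15  19  19
  6   0   0   9   9   9  12  12  12  12  12  15  15  15  19  19

9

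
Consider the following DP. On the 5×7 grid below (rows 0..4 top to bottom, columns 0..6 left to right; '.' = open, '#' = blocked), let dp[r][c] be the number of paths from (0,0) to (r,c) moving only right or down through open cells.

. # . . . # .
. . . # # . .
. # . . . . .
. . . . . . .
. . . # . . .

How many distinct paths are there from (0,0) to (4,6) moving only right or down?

r\c   0   1   2   3   4   5   6
  0   1   0   0   0   0   0   0
  1   1   1   1   0   0   0   0
  2   1   0   1   1   1   1   1
  3   1   1   2   3   4   5   6
  4   1   2   4   0   4   9  15

15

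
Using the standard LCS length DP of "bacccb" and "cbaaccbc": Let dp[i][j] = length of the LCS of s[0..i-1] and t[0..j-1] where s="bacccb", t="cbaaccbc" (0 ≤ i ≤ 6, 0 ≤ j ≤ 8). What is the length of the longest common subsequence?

5

   ''  c  b  a  a  c  c  b  c
''  0  0  0  0  0  0  0  0  0
 b  0  0  1  1  1  1  1  1  1
 a  0  0  1  2  2  2  2  2  2
 c  0  1  1  2  2  3  3  3  3
 c  0  1  1  2  2  3  4  4  4
 c  0  1  1  2  2  3  4  4  5
 b  0  1  2  2  2  3  4  5  5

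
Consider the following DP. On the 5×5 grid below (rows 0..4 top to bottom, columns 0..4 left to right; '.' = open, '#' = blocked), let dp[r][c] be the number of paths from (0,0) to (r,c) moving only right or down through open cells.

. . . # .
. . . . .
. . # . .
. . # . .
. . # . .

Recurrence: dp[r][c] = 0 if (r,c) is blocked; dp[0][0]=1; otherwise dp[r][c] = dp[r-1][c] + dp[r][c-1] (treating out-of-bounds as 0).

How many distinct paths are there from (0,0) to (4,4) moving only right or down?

r\c   0   1   2   3   4
  0   1   1   1   0   0
  1   1   2   3   3   3
  2   1   3   0   3   6
  3   1   4   0   3   9
  4   1   5   0   3  12

12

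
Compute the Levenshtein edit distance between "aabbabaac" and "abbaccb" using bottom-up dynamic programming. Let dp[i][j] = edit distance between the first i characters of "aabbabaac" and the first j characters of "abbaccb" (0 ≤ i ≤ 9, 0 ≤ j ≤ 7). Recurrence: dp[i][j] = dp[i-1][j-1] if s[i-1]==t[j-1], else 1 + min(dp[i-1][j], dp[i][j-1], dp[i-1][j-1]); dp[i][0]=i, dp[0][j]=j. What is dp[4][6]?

4

   ''  a  b  b  a  c  c  b
''  0  1  2  3  4  5  6  7
 a  1  0  1  2  3  4  5  6
 a  2  1  1  2  2  3  4  5
 b  3  2  1  1  2  3  4  4
 b  4  3  2  1  2  3  4  4
 a  5  4  3  2  1  2  3  4
 b  6  5  4  3  2  2  3  3
 a  7  6  5  4  3  3  3  4
 a  8  7  6  5  4  4  4  4
 c  9  8  7  6  5  4  4  5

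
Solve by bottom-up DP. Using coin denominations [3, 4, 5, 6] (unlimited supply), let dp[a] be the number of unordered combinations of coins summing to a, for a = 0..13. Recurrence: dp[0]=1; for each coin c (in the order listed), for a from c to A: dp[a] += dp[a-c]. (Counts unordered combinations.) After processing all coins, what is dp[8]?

2

after  coin     0     1     2     3     4     5     6     7     8     9    10    11    12    13
          3     1     0     0     1     0     0     1     0     0     1     0     0     1     0
          4     1     0     0     1     1     0     1     1     1     1     1     1     2     1
          5     1     0     0     1     1     1     1     1     2     2     2     2     3     3
          6     1     0     0     1     1     1     2     1     2     3     3     3     5     4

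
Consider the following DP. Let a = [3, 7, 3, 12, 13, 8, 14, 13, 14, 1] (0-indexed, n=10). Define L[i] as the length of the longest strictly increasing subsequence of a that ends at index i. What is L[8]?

   i    0    1    2    3    4    5    6    7    8    9
a[i]    3    7    3   12   13    8   14   13   14    1
L[i]    1    2    1    3    4    3    5    4    5    1

5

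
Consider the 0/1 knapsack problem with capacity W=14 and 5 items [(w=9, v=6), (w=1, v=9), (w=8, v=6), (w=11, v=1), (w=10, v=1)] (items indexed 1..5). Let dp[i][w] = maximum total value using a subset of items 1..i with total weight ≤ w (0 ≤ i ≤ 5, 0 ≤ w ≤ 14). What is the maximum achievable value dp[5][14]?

i\w   0   1   2   3   4   5   6   7   8   9  10  11  12  13  14
  0   0   0   0   0   0   0   0   0   0   0   0   0   0   0   0
  1   0   0   0   0   0   0   0   0   0   6   6   6   6   6   6
  2   0   9   9   9   9   9   9   9   9   9  15  15  15  15  15
  3   0   9   9   9   9   9   9   9   9  15  15  15  15  15  15
  4   0   9   9   9   9   9   9   9   9  15  15  15  15  15  15
  5   0   9   9   9   9   9   9   9   9  15  15  15  15  15  15

15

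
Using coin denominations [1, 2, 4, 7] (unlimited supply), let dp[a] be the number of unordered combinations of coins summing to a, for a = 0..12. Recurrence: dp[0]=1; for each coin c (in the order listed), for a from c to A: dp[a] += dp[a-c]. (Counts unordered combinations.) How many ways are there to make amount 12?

after  coin     0     1     2     3     4     5     6     7     8     9    10    11    12
          1     1     1     1     1     1     1     1     1     1     1     1     1     1
          2     1     1     2     2     3     3     4     4     5     5     6     6     7
          4     1     1     2     2     4     4     6     6     9     9    12    12    16
          7     1     1     2     2     4     4     6     7    10    11    14    16    20

20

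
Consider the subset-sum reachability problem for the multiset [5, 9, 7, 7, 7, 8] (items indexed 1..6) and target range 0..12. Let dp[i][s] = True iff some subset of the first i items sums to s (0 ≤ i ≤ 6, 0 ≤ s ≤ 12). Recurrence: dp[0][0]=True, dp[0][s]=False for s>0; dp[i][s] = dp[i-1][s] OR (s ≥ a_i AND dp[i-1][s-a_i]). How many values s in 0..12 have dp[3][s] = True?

5

i\s   0   1   2   3   4   5   6   7   8   9  10  11  12
  0   T   F   F   F   F   F   F   F   F   F   F   F   F
  1   T   F   F   F   F   T   F   F   F   F   F   F   F
  2   T   F   F   F   F   T   F   F   F   T   F   F   F
  3   T   F   F   F   F   T   F   T   F   T   F   F   T
  4   T   F   F   F   F   T   F   T   F   T   F   F   T
  5   T   F   F   F   F   T   F   T   F   T   F   F   T
  6   T   F   F   F   F   T   F   T   T   T   F   F   T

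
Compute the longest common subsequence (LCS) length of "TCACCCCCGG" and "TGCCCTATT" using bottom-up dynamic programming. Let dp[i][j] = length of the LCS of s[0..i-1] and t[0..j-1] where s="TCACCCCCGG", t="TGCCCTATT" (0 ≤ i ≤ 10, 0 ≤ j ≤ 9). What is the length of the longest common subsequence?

   ''  T  G  C  C  C  T  A  T  T
''  0  0  0  0  0  0  0  0  0  0
 T  0  1  1  1  1  1  1  1  1  1
 C  0  1  1  2  2  2  2  2  2  2
 A  0  1  1  2  2  2  2  3  3  3
 C  0  1  1  2  3  3  3  3  3  3
 C  0  1  1  2  3  4  4  4  4  4
 C  0  1  1  2  3  4  4  4  4  4
 C  0  1  1  2  3  4  4  4  4  4
 C  0  1  1  2  3  4  4  4  4  4
 G  0  1  2  2  3  4  4  4  4  4
 G  0  1  2  2  3  4  4  4  4  4

4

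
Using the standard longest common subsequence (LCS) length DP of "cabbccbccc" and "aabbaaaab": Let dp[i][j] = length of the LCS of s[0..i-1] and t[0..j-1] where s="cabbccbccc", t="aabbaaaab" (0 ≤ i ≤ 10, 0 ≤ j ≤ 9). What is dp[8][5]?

   ''  a  a  b  b  a  a  a  a  b
''  0  0  0  0  0  0  0  0  0  0
 c  0  0  0  0  0  0  0  0  0  0
 a  0  1  1  1  1  1  1  1  1  1
 b  0  1  1  2  2  2  2  2  2  2
 b  0  1  1  2  3  3  3  3  3  3
 c  0  1  1  2  3  3  3  3  3  3
 c  0  1  1  2  3  3  3  3  3  3
 b  0  1  1  2  3  3  3  3  3  4
 c  0  1  1  2  3  3  3  3  3  4
 c  0  1  1  2  3  3  3  3  3  4
 c  0  1  1  2  3  3  3  3  3  4

3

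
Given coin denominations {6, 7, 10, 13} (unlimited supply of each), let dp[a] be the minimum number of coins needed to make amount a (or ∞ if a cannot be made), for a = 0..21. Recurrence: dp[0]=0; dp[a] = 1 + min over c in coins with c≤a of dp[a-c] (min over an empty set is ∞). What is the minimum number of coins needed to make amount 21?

3

 a  0  1  2  3  4  5  6  7  8  9 10 11 12 13 14 15 16 17 18 19 20 21
dp  0  -  -  -  -  -  1  1  -  -  1  -  2  1  2  -  2  2  3  2  2  3
(- denotes ∞ / unreachable)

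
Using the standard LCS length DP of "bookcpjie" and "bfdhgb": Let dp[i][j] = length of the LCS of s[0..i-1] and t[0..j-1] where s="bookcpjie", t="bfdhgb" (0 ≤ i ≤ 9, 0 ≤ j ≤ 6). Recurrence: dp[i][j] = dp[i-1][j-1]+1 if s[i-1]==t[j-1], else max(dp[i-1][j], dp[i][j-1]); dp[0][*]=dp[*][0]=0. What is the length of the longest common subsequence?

1

   ''  b  f  d  h  g  b
''  0  0  0  0  0  0  0
 b  0  1  1  1  1  1  1
 o  0  1  1  1  1  1  1
 o  0  1  1  1  1  1  1
 k  0  1  1  1  1  1  1
 c  0  1  1  1  1  1  1
 p  0  1  1  1  1  1  1
 j  0  1  1  1  1  1  1
 i  0  1  1  1  1  1  1
 e  0  1  1  1  1  1  1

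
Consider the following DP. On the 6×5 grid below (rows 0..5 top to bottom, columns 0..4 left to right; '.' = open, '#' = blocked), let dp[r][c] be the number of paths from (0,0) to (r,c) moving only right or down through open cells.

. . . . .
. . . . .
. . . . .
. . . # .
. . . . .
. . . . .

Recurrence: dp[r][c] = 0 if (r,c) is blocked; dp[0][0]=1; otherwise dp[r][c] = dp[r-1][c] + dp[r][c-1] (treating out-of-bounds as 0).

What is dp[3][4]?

15

r\c   0   1   2   3   4
  0   1   1   1   1   1
  1   1   2   3   4   5
  2   1   3   6  10  15
  3   1   4  10   0  15
  4   1   5  15  15  30
  5   1   6  21  36  66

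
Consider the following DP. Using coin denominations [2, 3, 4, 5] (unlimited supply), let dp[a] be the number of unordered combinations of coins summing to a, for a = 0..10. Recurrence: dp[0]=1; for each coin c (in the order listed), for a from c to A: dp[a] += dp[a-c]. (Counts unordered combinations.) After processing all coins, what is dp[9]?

after  coin     0     1     2     3     4     5     6     7     8     9    10
          2     1     0     1     0     1     0     1     0     1     0     1
          3     1     0     1     1     1     1     2     1     2     2     2
          4     1     0     1     1     2     1     3     2     4     3     5
          5     1     0     1     1     2     2     3     3     5     5     7

5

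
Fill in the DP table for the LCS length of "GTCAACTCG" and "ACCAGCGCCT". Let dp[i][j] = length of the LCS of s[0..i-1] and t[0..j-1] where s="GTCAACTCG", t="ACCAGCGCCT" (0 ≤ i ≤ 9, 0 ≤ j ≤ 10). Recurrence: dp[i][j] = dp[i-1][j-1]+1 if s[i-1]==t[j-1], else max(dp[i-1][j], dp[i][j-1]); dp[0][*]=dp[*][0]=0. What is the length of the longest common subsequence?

4

   ''  A  C  C  A  G  C  G  C  C  T
''  0  0  0  0  0  0  0  0  0  0  0
 G  0  0  0  0  0  1  1  1  1  1  1
 T  0  0  0  0  0  1  1  1  1  1  2
 C  0  0  1  1  1  1  2  2  2  2  2
 A  0  1  1  1  2  2  2  2  2  2  2
 A  0  1  1  1  2  2  2  2  2  2  2
 C  0  1  2  2  2  2  3  3  3  3  3
 T  0  1  2  2  2  2  3  3  3  3  4
 C  0  1  2  3  3  3  3  3  4  4  4
 G  0  1  2  3  3  4  4  4  4  4  4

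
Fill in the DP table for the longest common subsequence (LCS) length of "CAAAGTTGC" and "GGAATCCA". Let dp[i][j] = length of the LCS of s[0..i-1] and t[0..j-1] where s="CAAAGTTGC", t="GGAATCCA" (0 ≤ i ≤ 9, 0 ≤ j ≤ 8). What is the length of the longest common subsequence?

4

   ''  G  G  A  A  T  C  C  A
''  0  0  0  0  0  0  0  0  0
 C  0  0  0  0  0  0  1  1  1
 A  0  0  0  1  1  1  1  1  2
 A  0  0  0  1  2  2  2  2  2
 A  0  0  0  1  2  2  2  2  3
 G  0  1  1  1  2  2  2  2  3
 T  0  1  1  1  2  3  3  3  3
 T  0  1  1  1  2  3  3  3  3
 G  0  1  2  2  2  3  3  3  3
 C  0  1  2  2  2  3  4  4  4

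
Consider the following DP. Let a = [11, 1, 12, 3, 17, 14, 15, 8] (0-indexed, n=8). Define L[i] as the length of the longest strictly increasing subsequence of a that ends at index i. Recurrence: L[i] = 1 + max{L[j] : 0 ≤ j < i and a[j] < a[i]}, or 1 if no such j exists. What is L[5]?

3

   i    0    1    2    3    4    5    6    7
a[i]   11    1   12    3   17   14   15    8
L[i]    1    1    2    2    3    3    4    3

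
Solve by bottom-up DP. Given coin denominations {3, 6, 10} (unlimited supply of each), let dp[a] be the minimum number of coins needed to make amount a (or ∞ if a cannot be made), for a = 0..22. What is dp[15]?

 a  0  1  2  3  4  5  6  7  8  9 10 11 12 13 14 15 16 17 18 19 20 21 22
dp  0  -  -  1  -  -  1  -  -  2  1  -  2  2  -  3  2  -  3  3  2  4  3
(- denotes ∞ / unreachable)

3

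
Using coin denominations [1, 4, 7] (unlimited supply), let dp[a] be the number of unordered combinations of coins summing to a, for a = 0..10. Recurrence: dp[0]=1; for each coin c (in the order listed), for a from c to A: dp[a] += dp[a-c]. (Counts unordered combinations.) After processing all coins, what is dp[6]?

2

after  coin     0     1     2     3     4     5     6     7     8     9    10
          1     1     1     1     1     1     1     1     1     1     1     1
          4     1     1     1     1     2     2     2     2     3     3     3
          7     1     1     1     1     2     2     2     3     4     4     4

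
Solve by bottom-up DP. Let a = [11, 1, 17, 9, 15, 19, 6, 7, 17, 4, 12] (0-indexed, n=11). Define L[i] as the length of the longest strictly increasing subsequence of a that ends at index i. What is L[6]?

2

   i    0    1    2    3    4    5    6    7    8    9   10
a[i]   11    1   17    9   15   19    6    7   17    4   12
L[i]    1    1    2    2    3    4    2    3    4    2    4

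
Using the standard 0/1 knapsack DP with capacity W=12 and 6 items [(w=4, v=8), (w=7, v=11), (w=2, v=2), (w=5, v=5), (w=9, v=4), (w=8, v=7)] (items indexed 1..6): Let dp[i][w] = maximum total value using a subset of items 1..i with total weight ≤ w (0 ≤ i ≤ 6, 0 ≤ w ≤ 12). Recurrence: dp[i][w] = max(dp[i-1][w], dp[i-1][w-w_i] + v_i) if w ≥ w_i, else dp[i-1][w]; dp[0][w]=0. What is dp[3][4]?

i\w   0   1   2   3   4   5   6   7   8   9  10  11  12
  0   0   0   0   0   0   0   0   0   0   0   0   0   0
  1   0   0   0   0   8   8   8   8   8   8   8   8   8
  2   0   0   0   0   8   8   8  11  11  11  11  19  19
  3   0   0   2   2   8   8  10  11  11  13  13  19  19
  4   0   0   2   2   8   8  10  11  11  13  13  19  19
  5   0   0   2   2   8   8  10  11  11  13  13  19  19
  6   0   0   2   2   8   8  10  11  11  13  13  19  19

8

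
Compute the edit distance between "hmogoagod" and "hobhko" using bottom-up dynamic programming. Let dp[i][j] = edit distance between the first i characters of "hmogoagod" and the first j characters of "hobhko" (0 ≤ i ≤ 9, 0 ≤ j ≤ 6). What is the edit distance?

6

   ''  h  o  b  h  k  o
''  0  1  2  3  4  5  6
 h  1  0  1  2  3  4  5
 m  2  1  1  2  3  4  5
 o  3  2  1  2  3  4  4
 g  4  3  2  2  3  4  5
 o  5  4  3  3  3  4  4
 a  6  5  4  4  4  4  5
 g  7  6  5  5  5  5  5
 o  8  7  6  6  6  6  5
 d  9  8  7  7  7  7  6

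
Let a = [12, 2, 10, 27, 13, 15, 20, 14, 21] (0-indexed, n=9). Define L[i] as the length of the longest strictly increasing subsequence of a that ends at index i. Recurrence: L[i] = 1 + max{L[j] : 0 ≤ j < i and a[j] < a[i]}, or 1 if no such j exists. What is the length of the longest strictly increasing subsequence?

   i    0    1    2    3    4    5    6    7    8
a[i]   12    2   10   27   13   15   20   14   21
L[i]    1    1    2    3    3    4    5    4    6

6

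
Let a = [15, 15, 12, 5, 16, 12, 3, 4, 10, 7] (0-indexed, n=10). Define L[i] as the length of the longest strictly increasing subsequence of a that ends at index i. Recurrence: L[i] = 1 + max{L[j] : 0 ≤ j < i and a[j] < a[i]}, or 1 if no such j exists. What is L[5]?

   i    0    1    2    3    4    5    6    7    8    9
a[i]   15   15   12    5   16   12    3    4   10    7
L[i]    1    1    1    1    2    2    1    2    3    3

2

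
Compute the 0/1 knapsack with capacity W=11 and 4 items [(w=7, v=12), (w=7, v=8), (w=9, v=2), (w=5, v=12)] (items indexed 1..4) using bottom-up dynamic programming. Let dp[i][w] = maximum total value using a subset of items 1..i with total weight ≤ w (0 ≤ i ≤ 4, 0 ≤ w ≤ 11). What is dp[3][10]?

i\w   0   1   2   3   4   5   6   7   8   9  10  11
  0   0   0   0   0   0   0   0   0   0   0   0   0
  1   0   0   0   0   0   0   0  12  12  12  12  12
  2   0   0   0   0   0   0   0  12  12  12  12  12
  3   0   0   0   0   0   0   0  12  12  12  12  12
  4   0   0   0   0   0  12  12  12  12  12  12  12

12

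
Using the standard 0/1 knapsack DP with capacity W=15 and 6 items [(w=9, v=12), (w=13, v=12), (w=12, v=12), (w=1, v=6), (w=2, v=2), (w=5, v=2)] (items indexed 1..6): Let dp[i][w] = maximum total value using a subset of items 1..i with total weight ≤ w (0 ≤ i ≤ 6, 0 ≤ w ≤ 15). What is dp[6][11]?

i\w   0   1   2   3   4   5   6   7   8   9  10  11  12  13  14  15
  0   0   0   0   0   0   0   0   0   0   0   0   0   0   0   0   0
  1   0   0   0   0   0   0   0   0   0  12  12  12  12  12  12  12
  2   0   0   0   0   0   0   0   0   0  12  12  12  12  12  12  12
  3   0   0   0   0   0   0   0   0   0  12  12  12  12  12  12  12
  4   0   6   6   6   6   6   6   6   6  12  18  18  18  18  18  18
  5   0   6   6   8   8   8   8   8   8  12  18  18  20  20  20  20
  6   0   6   6   8   8   8   8   8  10  12  18  18  20  20  20  20

18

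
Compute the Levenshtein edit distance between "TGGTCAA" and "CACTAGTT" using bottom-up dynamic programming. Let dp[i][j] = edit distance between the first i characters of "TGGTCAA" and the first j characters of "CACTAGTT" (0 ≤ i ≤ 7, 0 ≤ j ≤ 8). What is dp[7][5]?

   ''  C  A  C  T  A  G  T  T
''  0  1  2  3  4  5  6  7  8
 T  1  1  2  3  3  4  5  6  7
 G  2  2  2  3  4  4  4  5  6
 G  3  3  3  3  4  5  4  5  6
 T  4  4  4  4  3  4  5  4  5
 C  5  4  5  4  4  4  5  5  5
 A  6  5  4  5  5  4  5  6  6
 A  7  6  5  5  6  5  5  6  7

5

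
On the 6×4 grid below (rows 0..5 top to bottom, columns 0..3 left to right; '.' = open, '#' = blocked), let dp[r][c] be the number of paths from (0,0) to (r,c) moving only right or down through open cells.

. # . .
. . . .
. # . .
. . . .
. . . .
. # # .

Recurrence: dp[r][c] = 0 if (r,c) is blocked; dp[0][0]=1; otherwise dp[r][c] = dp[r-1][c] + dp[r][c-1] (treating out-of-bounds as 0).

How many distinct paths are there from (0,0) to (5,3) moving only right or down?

8

r\c   0   1   2   3
  0   1   0   0   0
  1   1   1   1   1
  2   1   0   1   2
  3   1   1   2   4
  4   1   2   4   8
  5   1   0   0   8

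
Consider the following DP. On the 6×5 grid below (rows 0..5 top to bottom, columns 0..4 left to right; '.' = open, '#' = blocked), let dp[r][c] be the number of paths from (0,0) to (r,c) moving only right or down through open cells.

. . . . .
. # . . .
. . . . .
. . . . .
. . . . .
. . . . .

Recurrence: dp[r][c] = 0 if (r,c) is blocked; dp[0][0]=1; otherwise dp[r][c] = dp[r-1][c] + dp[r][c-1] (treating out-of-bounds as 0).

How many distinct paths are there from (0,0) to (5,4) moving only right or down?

r\c   0   1   2   3   4
  0   1   1   1   1   1
  1   1   0   1   2   3
  2   1   1   2   4   7
  3   1   2   4   8  15
  4   1   3   7  15  30
  5   1   4  11  26  56

56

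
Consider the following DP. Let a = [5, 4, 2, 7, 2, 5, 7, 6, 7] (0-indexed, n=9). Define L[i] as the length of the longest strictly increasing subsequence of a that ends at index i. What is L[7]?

   i    0    1    2    3    4    5    6    7    8
a[i]    5    4    2    7    2    5    7    6    7
L[i]    1    1    1    2    1    2    3    3    4

3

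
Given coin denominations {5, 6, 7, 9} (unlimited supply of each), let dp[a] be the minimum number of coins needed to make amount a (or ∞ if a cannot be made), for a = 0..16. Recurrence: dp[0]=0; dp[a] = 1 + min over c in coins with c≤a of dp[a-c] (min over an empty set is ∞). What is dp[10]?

2

 a  0  1  2  3  4  5  6  7  8  9 10 11 12 13 14 15 16
dp  0  -  -  -  -  1  1  1  -  1  2  2  2  2  2  2  2
(- denotes ∞ / unreachable)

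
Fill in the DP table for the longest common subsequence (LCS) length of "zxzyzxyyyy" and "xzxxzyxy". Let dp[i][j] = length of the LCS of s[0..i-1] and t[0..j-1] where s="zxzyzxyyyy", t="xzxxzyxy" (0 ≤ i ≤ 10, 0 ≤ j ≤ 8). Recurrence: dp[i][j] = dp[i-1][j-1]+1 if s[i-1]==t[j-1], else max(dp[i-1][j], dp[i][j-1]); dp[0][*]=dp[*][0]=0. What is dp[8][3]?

3

   ''  x  z  x  x  z  y  x  y
''  0  0  0  0  0  0  0  0  0
 z  0  0  1  1  1  1  1  1  1
 x  0  1  1  2  2  2  2  2  2
 z  0  1  2  2  2  3  3  3  3
 y  0  1  2  2  2  3  4  4  4
 z  0  1  2  2  2  3  4  4  4
 x  0  1  2  3  3  3  4  5  5
 y  0  1  2  3  3  3  4  5  6
 y  0  1  2  3  3  3  4  5  6
 y  0  1  2  3  3  3  4  5  6
 y  0  1  2  3  3  3  4  5  6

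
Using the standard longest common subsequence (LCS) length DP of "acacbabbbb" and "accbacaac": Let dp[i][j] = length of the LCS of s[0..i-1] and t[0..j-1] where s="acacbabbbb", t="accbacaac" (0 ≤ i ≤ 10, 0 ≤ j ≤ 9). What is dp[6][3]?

   ''  a  c  c  b  a  c  a  a  c
''  0  0  0  0  0  0  0  0  0  0
 a  0  1  1  1  1  1  1  1  1  1
 c  0  1  2  2  2  2  2  2  2  2
 a  0  1  2  2  2  3  3  3  3  3
 c  0  1  2  3  3  3  4  4  4  4
 b  0  1  2  3  4  4  4  4  4  4
 a  0  1  2  3  4  5  5  5  5  5
 b  0  1  2  3  4  5  5  5  5  5
 b  0  1  2  3  4  5  5  5  5  5
 b  0  1  2  3  4  5  5  5  5  5
 b  0  1  2  3  4  5  5  5  5  5

3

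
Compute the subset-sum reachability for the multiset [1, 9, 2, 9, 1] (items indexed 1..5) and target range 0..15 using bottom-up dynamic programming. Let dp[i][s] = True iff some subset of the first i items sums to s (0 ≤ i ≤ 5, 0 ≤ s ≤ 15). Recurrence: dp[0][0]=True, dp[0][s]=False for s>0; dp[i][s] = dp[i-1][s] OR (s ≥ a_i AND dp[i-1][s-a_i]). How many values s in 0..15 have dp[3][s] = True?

8

i\s   0   1   2   3   4   5   6   7   8   9  10  11  12  13  14  15
  0   T   F   F   F   F   F   F   F   F   F   F   F   F   F   F   F
  1   T   T   F   F   F   F   F   F   F   F   F   F   F   F   F   F
  2   T   T   F   F   F   F   F   F   F   T   T   F   F   F   F   F
  3   T   T   T   T   F   F   F   F   F   T   T   T   T   F   F   F
  4   T   T   T   T   F   F   F   F   F   T   T   T   T   F   F   F
  5   T   T   T   T   T   F   F   F   F   T   T   T   T   T   F   F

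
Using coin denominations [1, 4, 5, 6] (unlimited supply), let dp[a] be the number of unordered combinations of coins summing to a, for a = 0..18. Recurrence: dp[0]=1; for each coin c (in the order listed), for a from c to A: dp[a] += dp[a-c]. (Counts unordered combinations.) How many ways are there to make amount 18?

24

after  coin     0     1     2     3     4     5     6     7     8     9    10    11    12    13    14    15    16    17    18
          1     1     1     1     1     1     1     1     1     1     1     1     1     1     1     1     1     1     1     1
          4     1     1     1     1     2     2     2     2     3     3     3     3     4     4     4     4     5     5     5
          5     1     1     1     1     2     3     3     3     4     5     6     6     7     8     9    10    11    12    13
          6     1     1     1     1     2     3     4     4     5     6     8     9    11    12    14    16    19    21    24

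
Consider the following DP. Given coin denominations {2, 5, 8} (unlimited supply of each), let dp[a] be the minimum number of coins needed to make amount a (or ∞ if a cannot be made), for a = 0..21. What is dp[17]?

 a  0  1  2  3  4  5  6  7  8  9 10 11 12 13 14 15 16 17 18 19 20 21
dp  0  -  1  -  2  1  3  2  1  3  2  4  3  2  4  3  2  4  3  5  4  3
(- denotes ∞ / unreachable)

4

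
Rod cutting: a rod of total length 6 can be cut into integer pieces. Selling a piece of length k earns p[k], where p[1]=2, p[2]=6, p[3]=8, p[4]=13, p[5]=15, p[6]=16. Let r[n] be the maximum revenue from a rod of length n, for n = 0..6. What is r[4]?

13

   n    0    1    2    3    4    5    6
r[n]    0    2    6    8   13   15   19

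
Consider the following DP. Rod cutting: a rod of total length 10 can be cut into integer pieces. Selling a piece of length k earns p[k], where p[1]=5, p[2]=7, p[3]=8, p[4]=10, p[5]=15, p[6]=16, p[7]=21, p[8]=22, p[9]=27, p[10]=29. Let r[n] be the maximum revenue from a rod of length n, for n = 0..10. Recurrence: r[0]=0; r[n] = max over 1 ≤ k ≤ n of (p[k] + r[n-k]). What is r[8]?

40

   n    0    1    2    3    4    5    6    7    8    9   10
r[n]    0    5   10   15   20   25   30   35   40   45   50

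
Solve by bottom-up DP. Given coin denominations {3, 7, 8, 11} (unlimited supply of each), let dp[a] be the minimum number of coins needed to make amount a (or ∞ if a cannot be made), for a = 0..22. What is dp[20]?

4

 a  0  1  2  3  4  5  6  7  8  9 10 11 12 13 14 15 16 17 18 19 20 21 22
dp  0  -  -  1  -  -  2  1  1  3  2  1  4  3  2  2  2  3  2  2  4  3  2
(- denotes ∞ / unreachable)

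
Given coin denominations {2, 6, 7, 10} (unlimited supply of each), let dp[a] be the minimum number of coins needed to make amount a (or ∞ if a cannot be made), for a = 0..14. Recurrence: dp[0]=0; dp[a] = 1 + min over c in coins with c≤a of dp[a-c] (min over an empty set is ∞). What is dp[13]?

2

 a  0  1  2  3  4  5  6  7  8  9 10 11 12 13 14
dp  0  -  1  -  2  -  1  1  2  2  1  3  2  2  2
(- denotes ∞ / unreachable)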